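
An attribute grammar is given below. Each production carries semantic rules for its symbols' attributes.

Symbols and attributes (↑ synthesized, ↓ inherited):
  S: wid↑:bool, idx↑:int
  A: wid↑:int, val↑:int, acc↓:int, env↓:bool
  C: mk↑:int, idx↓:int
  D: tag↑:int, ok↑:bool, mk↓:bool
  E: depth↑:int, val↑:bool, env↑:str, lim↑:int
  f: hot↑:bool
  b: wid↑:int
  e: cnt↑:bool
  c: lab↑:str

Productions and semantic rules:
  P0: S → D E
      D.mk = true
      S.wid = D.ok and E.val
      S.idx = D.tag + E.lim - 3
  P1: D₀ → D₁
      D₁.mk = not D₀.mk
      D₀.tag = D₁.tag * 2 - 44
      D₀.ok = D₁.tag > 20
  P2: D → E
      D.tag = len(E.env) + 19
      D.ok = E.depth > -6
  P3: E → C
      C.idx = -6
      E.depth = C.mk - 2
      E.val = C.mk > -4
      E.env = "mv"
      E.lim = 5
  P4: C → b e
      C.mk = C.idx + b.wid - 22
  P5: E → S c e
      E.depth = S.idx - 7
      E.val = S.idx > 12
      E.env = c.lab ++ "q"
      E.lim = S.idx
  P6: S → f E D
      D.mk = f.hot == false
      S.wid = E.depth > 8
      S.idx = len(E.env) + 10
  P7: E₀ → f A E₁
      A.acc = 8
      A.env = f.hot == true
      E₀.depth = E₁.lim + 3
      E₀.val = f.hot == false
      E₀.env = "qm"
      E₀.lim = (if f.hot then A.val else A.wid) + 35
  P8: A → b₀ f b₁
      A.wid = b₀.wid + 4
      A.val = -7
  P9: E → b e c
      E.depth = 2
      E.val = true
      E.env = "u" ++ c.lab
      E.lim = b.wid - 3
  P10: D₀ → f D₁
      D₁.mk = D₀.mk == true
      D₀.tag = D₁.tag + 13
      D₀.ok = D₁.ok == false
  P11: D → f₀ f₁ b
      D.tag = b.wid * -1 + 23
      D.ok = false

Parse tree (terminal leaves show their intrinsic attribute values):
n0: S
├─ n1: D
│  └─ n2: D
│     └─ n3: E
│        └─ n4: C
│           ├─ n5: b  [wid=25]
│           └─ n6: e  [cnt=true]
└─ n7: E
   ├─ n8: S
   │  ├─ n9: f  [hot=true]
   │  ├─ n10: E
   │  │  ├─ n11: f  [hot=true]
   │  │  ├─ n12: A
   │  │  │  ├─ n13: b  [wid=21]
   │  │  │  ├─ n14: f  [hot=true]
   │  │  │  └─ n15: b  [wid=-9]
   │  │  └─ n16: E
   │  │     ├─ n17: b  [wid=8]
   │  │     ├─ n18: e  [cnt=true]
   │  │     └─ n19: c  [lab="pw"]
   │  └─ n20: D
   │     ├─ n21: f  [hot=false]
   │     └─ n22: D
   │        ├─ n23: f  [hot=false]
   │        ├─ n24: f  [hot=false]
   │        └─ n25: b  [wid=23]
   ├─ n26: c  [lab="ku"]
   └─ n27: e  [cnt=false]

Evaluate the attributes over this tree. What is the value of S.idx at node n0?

7

1. n1.mk = true  [true]
2. n2.mk = false  [not D₀.mk]
3. n4.idx = -6  [-6]
4. n5.wid = 25  [terminal]
5. n6.cnt = true  [terminal]
6. n4.mk = -3  [C.idx + b.wid - 22]
7. n3.depth = -5  [C.mk - 2]
8. n3.val = true  [C.mk > -4]
9. n3.env = "mv"  ["mv"]
10. n3.lim = 5  [5]
11. n2.tag = 21  [len(E.env) + 19]
12. n2.ok = true  [E.depth > -6]
13. n1.tag = -2  [D₁.tag * 2 - 44]
14. n1.ok = true  [D₁.tag > 20]
15. n9.hot = true  [terminal]
16. n11.hot = true  [terminal]
17. n12.acc = 8  [8]
18. n12.env = true  [f.hot == true]
19. n13.wid = 21  [terminal]
20. n14.hot = true  [terminal]
21. n15.wid = -9  [terminal]
22. n12.wid = 25  [b₀.wid + 4]
23. n12.val = -7  [-7]
24. n17.wid = 8  [terminal]
25. n18.cnt = true  [terminal]
26. n19.lab = "pw"  [terminal]
27. n16.depth = 2  [2]
28. n16.val = true  [true]
29. n16.env = "upw"  ["u" ++ c.lab]
30. n16.lim = 5  [b.wid - 3]
31. n10.depth = 8  [E₁.lim + 3]
32. n10.val = false  [f.hot == false]
33. n10.env = "qm"  ["qm"]
34. n10.lim = 28  [(if f.hot then A.val else A.wid) + 35]
35. n20.mk = false  [f.hot == false]
36. n21.hot = false  [terminal]
37. n22.mk = false  [D₀.mk == true]
38. n23.hot = false  [terminal]
39. n24.hot = false  [terminal]
40. n25.wid = 23  [terminal]
41. n22.tag = 0  [b.wid * -1 + 23]
42. n22.ok = false  [false]
43. n20.tag = 13  [D₁.tag + 13]
44. n20.ok = true  [D₁.ok == false]
45. n8.wid = false  [E.depth > 8]
46. n8.idx = 12  [len(E.env) + 10]
47. n26.lab = "ku"  [terminal]
48. n27.cnt = false  [terminal]
49. n7.depth = 5  [S.idx - 7]
50. n7.val = false  [S.idx > 12]
51. n7.env = "kuq"  [c.lab ++ "q"]
52. n7.lim = 12  [S.idx]
53. n0.wid = false  [D.ok and E.val]
54. n0.idx = 7  [D.tag + E.lim - 3]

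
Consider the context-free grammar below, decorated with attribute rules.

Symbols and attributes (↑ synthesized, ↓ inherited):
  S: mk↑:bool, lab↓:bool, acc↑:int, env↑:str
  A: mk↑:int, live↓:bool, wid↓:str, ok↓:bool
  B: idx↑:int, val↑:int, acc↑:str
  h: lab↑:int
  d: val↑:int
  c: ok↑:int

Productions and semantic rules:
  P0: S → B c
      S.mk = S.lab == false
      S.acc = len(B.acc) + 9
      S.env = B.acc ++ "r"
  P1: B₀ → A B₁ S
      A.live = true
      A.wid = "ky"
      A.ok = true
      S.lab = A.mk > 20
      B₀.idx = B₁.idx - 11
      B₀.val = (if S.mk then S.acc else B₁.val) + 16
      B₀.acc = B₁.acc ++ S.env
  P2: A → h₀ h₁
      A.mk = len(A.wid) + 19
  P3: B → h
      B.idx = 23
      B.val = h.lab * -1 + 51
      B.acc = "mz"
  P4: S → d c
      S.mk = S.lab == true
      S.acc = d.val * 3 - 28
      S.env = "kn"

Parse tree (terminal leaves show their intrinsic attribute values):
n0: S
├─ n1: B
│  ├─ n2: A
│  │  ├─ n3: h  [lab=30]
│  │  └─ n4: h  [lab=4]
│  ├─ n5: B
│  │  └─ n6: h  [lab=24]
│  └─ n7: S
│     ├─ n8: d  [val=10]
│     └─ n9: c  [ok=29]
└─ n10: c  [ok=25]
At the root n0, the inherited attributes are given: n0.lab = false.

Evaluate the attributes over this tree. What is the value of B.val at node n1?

1. n0.lab = false  [given at root]
2. n2.live = true  [true]
3. n2.wid = "ky"  ["ky"]
4. n2.ok = true  [true]
5. n3.lab = 30  [terminal]
6. n4.lab = 4  [terminal]
7. n2.mk = 21  [len(A.wid) + 19]
8. n6.lab = 24  [terminal]
9. n5.idx = 23  [23]
10. n5.val = 27  [h.lab * -1 + 51]
11. n5.acc = "mz"  ["mz"]
12. n7.lab = true  [A.mk > 20]
13. n8.val = 10  [terminal]
14. n9.ok = 29  [terminal]
15. n7.mk = true  [S.lab == true]
16. n7.acc = 2  [d.val * 3 - 28]
17. n7.env = "kn"  ["kn"]
18. n1.idx = 12  [B₁.idx - 11]
19. n1.val = 18  [(if S.mk then S.acc else B₁.val) + 16]
20. n1.acc = "mzkn"  [B₁.acc ++ S.env]
21. n10.ok = 25  [terminal]
22. n0.mk = true  [S.lab == false]
23. n0.acc = 13  [len(B.acc) + 9]
24. n0.env = "mzknr"  [B.acc ++ "r"]

18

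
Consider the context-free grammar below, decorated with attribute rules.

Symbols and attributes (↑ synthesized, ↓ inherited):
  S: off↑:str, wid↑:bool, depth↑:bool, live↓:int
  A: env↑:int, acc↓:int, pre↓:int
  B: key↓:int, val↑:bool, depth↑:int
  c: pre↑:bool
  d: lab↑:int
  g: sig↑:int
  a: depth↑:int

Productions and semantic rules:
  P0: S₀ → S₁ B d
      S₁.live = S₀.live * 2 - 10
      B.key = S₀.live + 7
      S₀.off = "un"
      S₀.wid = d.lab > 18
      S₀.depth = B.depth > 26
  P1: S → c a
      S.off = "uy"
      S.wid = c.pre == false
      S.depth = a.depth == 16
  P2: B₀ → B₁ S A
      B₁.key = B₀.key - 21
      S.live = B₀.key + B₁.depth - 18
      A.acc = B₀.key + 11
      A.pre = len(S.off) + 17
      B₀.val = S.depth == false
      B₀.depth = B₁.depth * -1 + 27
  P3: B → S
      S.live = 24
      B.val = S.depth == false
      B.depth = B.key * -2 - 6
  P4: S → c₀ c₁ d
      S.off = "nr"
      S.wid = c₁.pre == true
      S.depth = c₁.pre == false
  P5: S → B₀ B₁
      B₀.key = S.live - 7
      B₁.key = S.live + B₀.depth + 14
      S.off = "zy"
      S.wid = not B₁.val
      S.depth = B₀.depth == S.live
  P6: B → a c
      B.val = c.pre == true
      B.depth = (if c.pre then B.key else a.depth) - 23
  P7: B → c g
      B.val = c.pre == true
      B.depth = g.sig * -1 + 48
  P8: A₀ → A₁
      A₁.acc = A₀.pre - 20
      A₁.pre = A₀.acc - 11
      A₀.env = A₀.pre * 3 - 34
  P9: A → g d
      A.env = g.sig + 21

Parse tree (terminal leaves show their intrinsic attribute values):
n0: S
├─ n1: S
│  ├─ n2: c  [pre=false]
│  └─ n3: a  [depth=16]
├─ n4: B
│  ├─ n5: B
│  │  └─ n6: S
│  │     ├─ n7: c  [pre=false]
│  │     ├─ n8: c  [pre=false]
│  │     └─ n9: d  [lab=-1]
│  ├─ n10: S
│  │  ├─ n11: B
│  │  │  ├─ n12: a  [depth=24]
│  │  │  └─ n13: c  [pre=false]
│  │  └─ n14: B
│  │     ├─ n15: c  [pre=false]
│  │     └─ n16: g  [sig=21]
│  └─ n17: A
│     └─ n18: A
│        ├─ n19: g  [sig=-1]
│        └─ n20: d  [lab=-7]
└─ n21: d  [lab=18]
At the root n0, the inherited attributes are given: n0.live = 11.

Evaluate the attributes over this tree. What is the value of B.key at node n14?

1. n0.live = 11  [given at root]
2. n1.live = 12  [S₀.live * 2 - 10]
3. n2.pre = false  [terminal]
4. n3.depth = 16  [terminal]
5. n1.off = "uy"  ["uy"]
6. n1.wid = true  [c.pre == false]
7. n1.depth = true  [a.depth == 16]
8. n4.key = 18  [S₀.live + 7]
9. n5.key = -3  [B₀.key - 21]
10. n6.live = 24  [24]
11. n7.pre = false  [terminal]
12. n8.pre = false  [terminal]
13. n9.lab = -1  [terminal]
14. n6.off = "nr"  ["nr"]
15. n6.wid = false  [c₁.pre == true]
16. n6.depth = true  [c₁.pre == false]
17. n5.val = false  [S.depth == false]
18. n5.depth = 0  [B.key * -2 - 6]
19. n10.live = 0  [B₀.key + B₁.depth - 18]
20. n11.key = -7  [S.live - 7]
21. n12.depth = 24  [terminal]
22. n13.pre = false  [terminal]
23. n11.val = false  [c.pre == true]
24. n11.depth = 1  [(if c.pre then B.key else a.depth) - 23]
25. n14.key = 15  [S.live + B₀.depth + 14]
26. n15.pre = false  [terminal]
27. n16.sig = 21  [terminal]
28. n14.val = false  [c.pre == true]
29. n14.depth = 27  [g.sig * -1 + 48]
30. n10.off = "zy"  ["zy"]
31. n10.wid = true  [not B₁.val]
32. n10.depth = false  [B₀.depth == S.live]
33. n17.acc = 29  [B₀.key + 11]
34. n17.pre = 19  [len(S.off) + 17]
35. n18.acc = -1  [A₀.pre - 20]
36. n18.pre = 18  [A₀.acc - 11]
37. n19.sig = -1  [terminal]
38. n20.lab = -7  [terminal]
39. n18.env = 20  [g.sig + 21]
40. n17.env = 23  [A₀.pre * 3 - 34]
41. n4.val = true  [S.depth == false]
42. n4.depth = 27  [B₁.depth * -1 + 27]
43. n21.lab = 18  [terminal]
44. n0.off = "un"  ["un"]
45. n0.wid = false  [d.lab > 18]
46. n0.depth = true  [B.depth > 26]

15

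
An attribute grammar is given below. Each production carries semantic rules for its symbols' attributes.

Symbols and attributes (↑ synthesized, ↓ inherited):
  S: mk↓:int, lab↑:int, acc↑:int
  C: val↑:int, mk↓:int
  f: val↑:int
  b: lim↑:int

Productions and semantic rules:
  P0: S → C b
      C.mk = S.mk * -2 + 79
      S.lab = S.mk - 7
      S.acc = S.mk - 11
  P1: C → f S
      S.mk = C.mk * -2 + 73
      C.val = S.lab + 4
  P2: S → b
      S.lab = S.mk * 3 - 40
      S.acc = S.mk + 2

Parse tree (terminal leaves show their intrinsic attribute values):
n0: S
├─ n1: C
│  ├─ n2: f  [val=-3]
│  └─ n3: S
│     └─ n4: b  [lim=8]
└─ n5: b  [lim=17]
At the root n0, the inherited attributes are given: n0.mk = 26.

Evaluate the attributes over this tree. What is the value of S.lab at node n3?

17

1. n0.mk = 26  [given at root]
2. n1.mk = 27  [S.mk * -2 + 79]
3. n2.val = -3  [terminal]
4. n3.mk = 19  [C.mk * -2 + 73]
5. n4.lim = 8  [terminal]
6. n3.lab = 17  [S.mk * 3 - 40]
7. n3.acc = 21  [S.mk + 2]
8. n1.val = 21  [S.lab + 4]
9. n5.lim = 17  [terminal]
10. n0.lab = 19  [S.mk - 7]
11. n0.acc = 15  [S.mk - 11]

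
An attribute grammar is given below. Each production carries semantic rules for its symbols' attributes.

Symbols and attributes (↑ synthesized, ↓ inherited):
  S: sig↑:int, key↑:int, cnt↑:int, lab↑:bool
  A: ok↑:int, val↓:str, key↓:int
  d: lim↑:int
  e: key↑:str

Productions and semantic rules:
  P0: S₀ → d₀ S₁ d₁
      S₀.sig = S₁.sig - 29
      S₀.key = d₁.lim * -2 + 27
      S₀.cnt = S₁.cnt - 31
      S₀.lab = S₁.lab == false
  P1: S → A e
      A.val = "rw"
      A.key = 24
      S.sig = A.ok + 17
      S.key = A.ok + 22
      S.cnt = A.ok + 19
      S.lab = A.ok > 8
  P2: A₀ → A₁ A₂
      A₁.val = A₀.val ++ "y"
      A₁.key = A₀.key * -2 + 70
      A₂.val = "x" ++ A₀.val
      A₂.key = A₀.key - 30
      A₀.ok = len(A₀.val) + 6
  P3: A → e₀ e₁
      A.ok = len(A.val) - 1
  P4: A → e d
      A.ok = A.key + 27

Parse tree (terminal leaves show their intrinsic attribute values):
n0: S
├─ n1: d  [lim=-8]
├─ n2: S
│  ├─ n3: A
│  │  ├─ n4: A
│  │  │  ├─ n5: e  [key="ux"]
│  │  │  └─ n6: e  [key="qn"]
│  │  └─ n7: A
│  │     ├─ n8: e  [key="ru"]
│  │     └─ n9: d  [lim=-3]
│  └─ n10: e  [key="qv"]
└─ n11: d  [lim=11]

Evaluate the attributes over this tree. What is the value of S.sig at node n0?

-4

1. n1.lim = -8  [terminal]
2. n3.val = "rw"  ["rw"]
3. n3.key = 24  [24]
4. n4.val = "rwy"  [A₀.val ++ "y"]
5. n4.key = 22  [A₀.key * -2 + 70]
6. n5.key = "ux"  [terminal]
7. n6.key = "qn"  [terminal]
8. n4.ok = 2  [len(A.val) - 1]
9. n7.val = "xrw"  ["x" ++ A₀.val]
10. n7.key = -6  [A₀.key - 30]
11. n8.key = "ru"  [terminal]
12. n9.lim = -3  [terminal]
13. n7.ok = 21  [A.key + 27]
14. n3.ok = 8  [len(A₀.val) + 6]
15. n10.key = "qv"  [terminal]
16. n2.sig = 25  [A.ok + 17]
17. n2.key = 30  [A.ok + 22]
18. n2.cnt = 27  [A.ok + 19]
19. n2.lab = false  [A.ok > 8]
20. n11.lim = 11  [terminal]
21. n0.sig = -4  [S₁.sig - 29]
22. n0.key = 5  [d₁.lim * -2 + 27]
23. n0.cnt = -4  [S₁.cnt - 31]
24. n0.lab = true  [S₁.lab == false]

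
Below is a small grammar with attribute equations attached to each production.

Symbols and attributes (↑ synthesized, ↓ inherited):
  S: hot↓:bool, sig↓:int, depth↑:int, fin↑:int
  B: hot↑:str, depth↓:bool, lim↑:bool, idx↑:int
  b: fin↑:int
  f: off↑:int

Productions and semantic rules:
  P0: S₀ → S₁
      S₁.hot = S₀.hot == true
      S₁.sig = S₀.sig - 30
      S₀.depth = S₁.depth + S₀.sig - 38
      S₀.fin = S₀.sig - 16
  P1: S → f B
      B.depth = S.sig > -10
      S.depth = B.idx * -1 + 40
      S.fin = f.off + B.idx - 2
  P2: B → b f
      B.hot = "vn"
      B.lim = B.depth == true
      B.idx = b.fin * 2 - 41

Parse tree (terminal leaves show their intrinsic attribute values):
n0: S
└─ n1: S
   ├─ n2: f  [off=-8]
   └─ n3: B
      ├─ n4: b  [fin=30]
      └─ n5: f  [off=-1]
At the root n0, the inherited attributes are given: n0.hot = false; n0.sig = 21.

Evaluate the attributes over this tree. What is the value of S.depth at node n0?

4

1. n0.hot = false  [given at root]
2. n0.sig = 21  [given at root]
3. n1.hot = false  [S₀.hot == true]
4. n1.sig = -9  [S₀.sig - 30]
5. n2.off = -8  [terminal]
6. n3.depth = true  [S.sig > -10]
7. n4.fin = 30  [terminal]
8. n5.off = -1  [terminal]
9. n3.hot = "vn"  ["vn"]
10. n3.lim = true  [B.depth == true]
11. n3.idx = 19  [b.fin * 2 - 41]
12. n1.depth = 21  [B.idx * -1 + 40]
13. n1.fin = 9  [f.off + B.idx - 2]
14. n0.depth = 4  [S₁.depth + S₀.sig - 38]
15. n0.fin = 5  [S₀.sig - 16]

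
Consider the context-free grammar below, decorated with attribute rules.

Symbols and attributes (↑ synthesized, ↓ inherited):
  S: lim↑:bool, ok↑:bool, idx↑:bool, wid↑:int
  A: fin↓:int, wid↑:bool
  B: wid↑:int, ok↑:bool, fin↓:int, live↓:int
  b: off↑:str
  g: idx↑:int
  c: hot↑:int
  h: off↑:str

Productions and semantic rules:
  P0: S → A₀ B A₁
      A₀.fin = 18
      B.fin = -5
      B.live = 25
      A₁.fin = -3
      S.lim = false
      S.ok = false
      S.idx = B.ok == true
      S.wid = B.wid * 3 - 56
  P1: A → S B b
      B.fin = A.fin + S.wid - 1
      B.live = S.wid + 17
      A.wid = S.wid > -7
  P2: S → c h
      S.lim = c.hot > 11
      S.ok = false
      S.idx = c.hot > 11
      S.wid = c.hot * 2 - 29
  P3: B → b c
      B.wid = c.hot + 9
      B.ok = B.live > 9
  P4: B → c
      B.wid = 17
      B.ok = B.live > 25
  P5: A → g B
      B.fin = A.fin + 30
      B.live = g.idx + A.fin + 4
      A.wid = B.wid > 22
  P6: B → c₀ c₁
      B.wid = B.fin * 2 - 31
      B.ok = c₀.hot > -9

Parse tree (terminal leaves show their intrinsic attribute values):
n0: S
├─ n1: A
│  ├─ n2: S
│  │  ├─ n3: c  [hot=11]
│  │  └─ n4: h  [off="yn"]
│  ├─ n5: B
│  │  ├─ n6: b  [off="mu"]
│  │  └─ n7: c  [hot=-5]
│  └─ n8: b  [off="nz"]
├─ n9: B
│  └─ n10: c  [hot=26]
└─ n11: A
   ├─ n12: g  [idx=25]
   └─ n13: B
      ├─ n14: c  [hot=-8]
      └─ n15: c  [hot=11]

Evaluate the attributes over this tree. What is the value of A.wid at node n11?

true

1. n1.fin = 18  [18]
2. n3.hot = 11  [terminal]
3. n4.off = "yn"  [terminal]
4. n2.lim = false  [c.hot > 11]
5. n2.ok = false  [false]
6. n2.idx = false  [c.hot > 11]
7. n2.wid = -7  [c.hot * 2 - 29]
8. n5.fin = 10  [A.fin + S.wid - 1]
9. n5.live = 10  [S.wid + 17]
10. n6.off = "mu"  [terminal]
11. n7.hot = -5  [terminal]
12. n5.wid = 4  [c.hot + 9]
13. n5.ok = true  [B.live > 9]
14. n8.off = "nz"  [terminal]
15. n1.wid = false  [S.wid > -7]
16. n9.fin = -5  [-5]
17. n9.live = 25  [25]
18. n10.hot = 26  [terminal]
19. n9.wid = 17  [17]
20. n9.ok = false  [B.live > 25]
21. n11.fin = -3  [-3]
22. n12.idx = 25  [terminal]
23. n13.fin = 27  [A.fin + 30]
24. n13.live = 26  [g.idx + A.fin + 4]
25. n14.hot = -8  [terminal]
26. n15.hot = 11  [terminal]
27. n13.wid = 23  [B.fin * 2 - 31]
28. n13.ok = true  [c₀.hot > -9]
29. n11.wid = true  [B.wid > 22]
30. n0.lim = false  [false]
31. n0.ok = false  [false]
32. n0.idx = false  [B.ok == true]
33. n0.wid = -5  [B.wid * 3 - 56]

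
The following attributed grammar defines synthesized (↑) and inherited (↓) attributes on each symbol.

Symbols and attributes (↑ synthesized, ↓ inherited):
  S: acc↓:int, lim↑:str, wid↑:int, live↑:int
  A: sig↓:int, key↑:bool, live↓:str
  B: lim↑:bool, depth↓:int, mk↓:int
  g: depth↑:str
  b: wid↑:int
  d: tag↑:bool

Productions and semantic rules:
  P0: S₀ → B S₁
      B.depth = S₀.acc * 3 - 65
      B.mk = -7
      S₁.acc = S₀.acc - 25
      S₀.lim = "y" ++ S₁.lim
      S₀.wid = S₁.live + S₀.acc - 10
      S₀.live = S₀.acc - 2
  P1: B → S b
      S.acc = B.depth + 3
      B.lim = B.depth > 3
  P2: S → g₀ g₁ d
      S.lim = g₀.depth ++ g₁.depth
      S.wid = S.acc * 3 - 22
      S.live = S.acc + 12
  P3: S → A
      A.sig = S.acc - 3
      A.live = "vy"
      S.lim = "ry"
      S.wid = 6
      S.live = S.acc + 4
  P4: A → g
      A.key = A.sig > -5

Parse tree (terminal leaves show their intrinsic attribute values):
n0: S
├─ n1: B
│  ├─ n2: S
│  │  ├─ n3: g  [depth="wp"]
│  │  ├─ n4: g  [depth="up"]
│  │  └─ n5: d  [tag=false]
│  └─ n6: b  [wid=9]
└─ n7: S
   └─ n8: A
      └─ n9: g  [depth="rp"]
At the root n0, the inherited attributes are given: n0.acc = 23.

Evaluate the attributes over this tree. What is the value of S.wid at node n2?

1. n0.acc = 23  [given at root]
2. n1.depth = 4  [S₀.acc * 3 - 65]
3. n1.mk = -7  [-7]
4. n2.acc = 7  [B.depth + 3]
5. n3.depth = "wp"  [terminal]
6. n4.depth = "up"  [terminal]
7. n5.tag = false  [terminal]
8. n2.lim = "wpup"  [g₀.depth ++ g₁.depth]
9. n2.wid = -1  [S.acc * 3 - 22]
10. n2.live = 19  [S.acc + 12]
11. n6.wid = 9  [terminal]
12. n1.lim = true  [B.depth > 3]
13. n7.acc = -2  [S₀.acc - 25]
14. n8.sig = -5  [S.acc - 3]
15. n8.live = "vy"  ["vy"]
16. n9.depth = "rp"  [terminal]
17. n8.key = false  [A.sig > -5]
18. n7.lim = "ry"  ["ry"]
19. n7.wid = 6  [6]
20. n7.live = 2  [S.acc + 4]
21. n0.lim = "yry"  ["y" ++ S₁.lim]
22. n0.wid = 15  [S₁.live + S₀.acc - 10]
23. n0.live = 21  [S₀.acc - 2]

-1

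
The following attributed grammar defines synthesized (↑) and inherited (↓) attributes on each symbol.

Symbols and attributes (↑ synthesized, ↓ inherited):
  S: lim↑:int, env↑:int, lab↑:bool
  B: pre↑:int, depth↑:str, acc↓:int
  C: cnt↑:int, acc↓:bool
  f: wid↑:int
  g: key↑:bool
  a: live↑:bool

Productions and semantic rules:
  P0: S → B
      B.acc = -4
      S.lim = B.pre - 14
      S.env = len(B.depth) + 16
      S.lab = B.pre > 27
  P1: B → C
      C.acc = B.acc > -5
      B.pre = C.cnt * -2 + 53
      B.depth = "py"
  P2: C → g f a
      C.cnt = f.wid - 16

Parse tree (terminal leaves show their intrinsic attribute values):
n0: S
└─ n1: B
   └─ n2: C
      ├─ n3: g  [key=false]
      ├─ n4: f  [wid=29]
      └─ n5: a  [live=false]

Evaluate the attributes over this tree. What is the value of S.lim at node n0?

1. n1.acc = -4  [-4]
2. n2.acc = true  [B.acc > -5]
3. n3.key = false  [terminal]
4. n4.wid = 29  [terminal]
5. n5.live = false  [terminal]
6. n2.cnt = 13  [f.wid - 16]
7. n1.pre = 27  [C.cnt * -2 + 53]
8. n1.depth = "py"  ["py"]
9. n0.lim = 13  [B.pre - 14]
10. n0.env = 18  [len(B.depth) + 16]
11. n0.lab = false  [B.pre > 27]

13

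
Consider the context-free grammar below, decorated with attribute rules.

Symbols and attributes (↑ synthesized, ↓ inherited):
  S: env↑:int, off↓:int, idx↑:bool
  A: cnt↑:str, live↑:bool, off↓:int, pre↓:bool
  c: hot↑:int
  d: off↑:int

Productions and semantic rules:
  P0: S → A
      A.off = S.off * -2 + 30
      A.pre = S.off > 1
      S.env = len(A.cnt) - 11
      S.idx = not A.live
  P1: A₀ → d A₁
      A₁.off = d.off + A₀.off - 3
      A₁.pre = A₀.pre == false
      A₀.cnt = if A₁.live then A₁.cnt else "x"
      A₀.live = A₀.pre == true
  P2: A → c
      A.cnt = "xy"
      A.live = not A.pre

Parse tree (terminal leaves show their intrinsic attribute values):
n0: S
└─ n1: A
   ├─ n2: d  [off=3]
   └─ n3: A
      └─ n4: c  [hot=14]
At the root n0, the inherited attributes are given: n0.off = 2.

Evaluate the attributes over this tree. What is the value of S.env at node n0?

1. n0.off = 2  [given at root]
2. n1.off = 26  [S.off * -2 + 30]
3. n1.pre = true  [S.off > 1]
4. n2.off = 3  [terminal]
5. n3.off = 26  [d.off + A₀.off - 3]
6. n3.pre = false  [A₀.pre == false]
7. n4.hot = 14  [terminal]
8. n3.cnt = "xy"  ["xy"]
9. n3.live = true  [not A.pre]
10. n1.cnt = "xy"  [if A₁.live then A₁.cnt else "x"]
11. n1.live = true  [A₀.pre == true]
12. n0.env = -9  [len(A.cnt) - 11]
13. n0.idx = false  [not A.live]

-9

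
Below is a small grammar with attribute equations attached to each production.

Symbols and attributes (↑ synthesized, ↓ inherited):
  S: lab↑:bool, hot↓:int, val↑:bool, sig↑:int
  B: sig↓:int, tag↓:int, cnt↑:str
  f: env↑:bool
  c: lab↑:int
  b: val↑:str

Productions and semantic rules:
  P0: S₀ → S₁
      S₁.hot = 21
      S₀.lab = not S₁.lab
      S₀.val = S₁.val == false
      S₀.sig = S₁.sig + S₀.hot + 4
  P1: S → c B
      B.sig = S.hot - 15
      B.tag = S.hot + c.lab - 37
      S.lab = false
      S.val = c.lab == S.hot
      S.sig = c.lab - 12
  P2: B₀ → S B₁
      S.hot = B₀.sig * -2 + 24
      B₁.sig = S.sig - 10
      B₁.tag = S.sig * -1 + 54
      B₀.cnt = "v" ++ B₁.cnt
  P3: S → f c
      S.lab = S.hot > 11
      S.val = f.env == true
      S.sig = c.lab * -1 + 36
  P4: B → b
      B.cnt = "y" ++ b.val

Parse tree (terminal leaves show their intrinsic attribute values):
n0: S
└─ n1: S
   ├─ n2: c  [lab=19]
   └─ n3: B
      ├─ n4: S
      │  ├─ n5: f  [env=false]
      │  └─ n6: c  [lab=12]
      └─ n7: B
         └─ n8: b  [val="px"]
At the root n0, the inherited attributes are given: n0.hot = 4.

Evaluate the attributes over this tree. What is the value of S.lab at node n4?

1. n0.hot = 4  [given at root]
2. n1.hot = 21  [21]
3. n2.lab = 19  [terminal]
4. n3.sig = 6  [S.hot - 15]
5. n3.tag = 3  [S.hot + c.lab - 37]
6. n4.hot = 12  [B₀.sig * -2 + 24]
7. n5.env = false  [terminal]
8. n6.lab = 12  [terminal]
9. n4.lab = true  [S.hot > 11]
10. n4.val = false  [f.env == true]
11. n4.sig = 24  [c.lab * -1 + 36]
12. n7.sig = 14  [S.sig - 10]
13. n7.tag = 30  [S.sig * -1 + 54]
14. n8.val = "px"  [terminal]
15. n7.cnt = "ypx"  ["y" ++ b.val]
16. n3.cnt = "vypx"  ["v" ++ B₁.cnt]
17. n1.lab = false  [false]
18. n1.val = false  [c.lab == S.hot]
19. n1.sig = 7  [c.lab - 12]
20. n0.lab = true  [not S₁.lab]
21. n0.val = true  [S₁.val == false]
22. n0.sig = 15  [S₁.sig + S₀.hot + 4]

true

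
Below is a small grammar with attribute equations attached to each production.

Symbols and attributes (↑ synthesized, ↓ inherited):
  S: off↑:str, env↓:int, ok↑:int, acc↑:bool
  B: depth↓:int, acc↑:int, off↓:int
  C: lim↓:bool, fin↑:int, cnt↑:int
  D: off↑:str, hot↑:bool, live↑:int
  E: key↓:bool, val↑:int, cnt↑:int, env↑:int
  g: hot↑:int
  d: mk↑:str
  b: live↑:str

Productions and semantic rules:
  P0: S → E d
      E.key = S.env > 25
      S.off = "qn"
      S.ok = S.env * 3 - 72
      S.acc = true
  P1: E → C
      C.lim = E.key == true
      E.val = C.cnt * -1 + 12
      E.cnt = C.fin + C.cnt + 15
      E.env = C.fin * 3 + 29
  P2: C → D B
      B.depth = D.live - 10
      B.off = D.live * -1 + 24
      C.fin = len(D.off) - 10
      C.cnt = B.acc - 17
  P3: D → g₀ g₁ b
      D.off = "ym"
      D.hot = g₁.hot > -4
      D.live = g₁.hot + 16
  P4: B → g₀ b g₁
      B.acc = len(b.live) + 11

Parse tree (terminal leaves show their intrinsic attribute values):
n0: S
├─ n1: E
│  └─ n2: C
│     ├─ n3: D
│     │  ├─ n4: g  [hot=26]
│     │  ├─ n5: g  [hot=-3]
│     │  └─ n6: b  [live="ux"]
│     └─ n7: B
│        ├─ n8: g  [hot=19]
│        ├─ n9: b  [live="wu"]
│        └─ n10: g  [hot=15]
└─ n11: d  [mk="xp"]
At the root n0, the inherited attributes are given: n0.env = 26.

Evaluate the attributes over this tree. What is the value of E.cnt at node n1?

3

1. n0.env = 26  [given at root]
2. n1.key = true  [S.env > 25]
3. n2.lim = true  [E.key == true]
4. n4.hot = 26  [terminal]
5. n5.hot = -3  [terminal]
6. n6.live = "ux"  [terminal]
7. n3.off = "ym"  ["ym"]
8. n3.hot = true  [g₁.hot > -4]
9. n3.live = 13  [g₁.hot + 16]
10. n7.depth = 3  [D.live - 10]
11. n7.off = 11  [D.live * -1 + 24]
12. n8.hot = 19  [terminal]
13. n9.live = "wu"  [terminal]
14. n10.hot = 15  [terminal]
15. n7.acc = 13  [len(b.live) + 11]
16. n2.fin = -8  [len(D.off) - 10]
17. n2.cnt = -4  [B.acc - 17]
18. n1.val = 16  [C.cnt * -1 + 12]
19. n1.cnt = 3  [C.fin + C.cnt + 15]
20. n1.env = 5  [C.fin * 3 + 29]
21. n11.mk = "xp"  [terminal]
22. n0.off = "qn"  ["qn"]
23. n0.ok = 6  [S.env * 3 - 72]
24. n0.acc = true  [true]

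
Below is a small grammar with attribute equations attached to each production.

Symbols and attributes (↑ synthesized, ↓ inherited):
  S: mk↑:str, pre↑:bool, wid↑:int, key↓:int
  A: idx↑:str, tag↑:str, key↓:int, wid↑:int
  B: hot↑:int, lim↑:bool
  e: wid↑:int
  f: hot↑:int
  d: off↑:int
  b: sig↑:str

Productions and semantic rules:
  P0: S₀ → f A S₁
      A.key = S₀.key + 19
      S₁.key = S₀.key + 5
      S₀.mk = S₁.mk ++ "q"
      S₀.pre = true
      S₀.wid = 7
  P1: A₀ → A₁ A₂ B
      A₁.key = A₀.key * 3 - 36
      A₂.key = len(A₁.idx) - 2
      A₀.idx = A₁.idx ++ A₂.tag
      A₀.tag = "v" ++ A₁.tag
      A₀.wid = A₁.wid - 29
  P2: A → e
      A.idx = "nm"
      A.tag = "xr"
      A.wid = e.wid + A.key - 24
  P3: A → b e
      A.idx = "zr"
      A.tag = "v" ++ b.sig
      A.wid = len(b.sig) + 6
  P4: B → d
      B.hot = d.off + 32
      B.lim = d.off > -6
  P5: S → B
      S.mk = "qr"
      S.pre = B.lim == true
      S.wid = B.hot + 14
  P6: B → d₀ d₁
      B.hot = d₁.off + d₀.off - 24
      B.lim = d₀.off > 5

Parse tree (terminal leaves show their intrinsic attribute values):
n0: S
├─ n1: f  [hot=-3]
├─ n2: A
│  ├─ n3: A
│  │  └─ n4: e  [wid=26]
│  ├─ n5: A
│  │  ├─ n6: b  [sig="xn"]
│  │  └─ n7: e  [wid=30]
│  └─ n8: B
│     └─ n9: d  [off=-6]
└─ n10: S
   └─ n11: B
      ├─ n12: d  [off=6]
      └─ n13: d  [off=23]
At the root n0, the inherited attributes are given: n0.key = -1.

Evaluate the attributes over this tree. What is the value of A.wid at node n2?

-9

1. n0.key = -1  [given at root]
2. n1.hot = -3  [terminal]
3. n2.key = 18  [S₀.key + 19]
4. n3.key = 18  [A₀.key * 3 - 36]
5. n4.wid = 26  [terminal]
6. n3.idx = "nm"  ["nm"]
7. n3.tag = "xr"  ["xr"]
8. n3.wid = 20  [e.wid + A.key - 24]
9. n5.key = 0  [len(A₁.idx) - 2]
10. n6.sig = "xn"  [terminal]
11. n7.wid = 30  [terminal]
12. n5.idx = "zr"  ["zr"]
13. n5.tag = "vxn"  ["v" ++ b.sig]
14. n5.wid = 8  [len(b.sig) + 6]
15. n9.off = -6  [terminal]
16. n8.hot = 26  [d.off + 32]
17. n8.lim = false  [d.off > -6]
18. n2.idx = "nmvxn"  [A₁.idx ++ A₂.tag]
19. n2.tag = "vxr"  ["v" ++ A₁.tag]
20. n2.wid = -9  [A₁.wid - 29]
21. n10.key = 4  [S₀.key + 5]
22. n12.off = 6  [terminal]
23. n13.off = 23  [terminal]
24. n11.hot = 5  [d₁.off + d₀.off - 24]
25. n11.lim = true  [d₀.off > 5]
26. n10.mk = "qr"  ["qr"]
27. n10.pre = true  [B.lim == true]
28. n10.wid = 19  [B.hot + 14]
29. n0.mk = "qrq"  [S₁.mk ++ "q"]
30. n0.pre = true  [true]
31. n0.wid = 7  [7]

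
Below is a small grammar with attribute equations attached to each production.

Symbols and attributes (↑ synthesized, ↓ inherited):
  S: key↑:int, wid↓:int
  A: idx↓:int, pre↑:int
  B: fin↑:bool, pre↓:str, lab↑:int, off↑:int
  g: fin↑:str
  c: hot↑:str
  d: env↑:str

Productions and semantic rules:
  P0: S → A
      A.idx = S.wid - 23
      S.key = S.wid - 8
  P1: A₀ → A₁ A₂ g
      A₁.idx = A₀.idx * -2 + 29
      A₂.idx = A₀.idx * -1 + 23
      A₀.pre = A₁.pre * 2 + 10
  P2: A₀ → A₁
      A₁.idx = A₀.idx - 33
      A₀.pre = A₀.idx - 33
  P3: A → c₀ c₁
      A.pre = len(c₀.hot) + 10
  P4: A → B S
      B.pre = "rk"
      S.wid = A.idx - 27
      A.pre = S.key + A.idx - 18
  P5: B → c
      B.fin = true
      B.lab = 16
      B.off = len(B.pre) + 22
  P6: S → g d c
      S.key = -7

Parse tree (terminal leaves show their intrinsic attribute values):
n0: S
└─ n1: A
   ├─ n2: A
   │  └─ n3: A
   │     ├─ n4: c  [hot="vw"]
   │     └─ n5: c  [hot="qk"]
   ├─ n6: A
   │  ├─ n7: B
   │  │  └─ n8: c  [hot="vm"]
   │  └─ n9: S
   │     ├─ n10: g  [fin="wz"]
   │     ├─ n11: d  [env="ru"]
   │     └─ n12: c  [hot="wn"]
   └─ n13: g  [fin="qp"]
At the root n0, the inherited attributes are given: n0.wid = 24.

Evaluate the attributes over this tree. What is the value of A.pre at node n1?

1. n0.wid = 24  [given at root]
2. n1.idx = 1  [S.wid - 23]
3. n2.idx = 27  [A₀.idx * -2 + 29]
4. n3.idx = -6  [A₀.idx - 33]
5. n4.hot = "vw"  [terminal]
6. n5.hot = "qk"  [terminal]
7. n3.pre = 12  [len(c₀.hot) + 10]
8. n2.pre = -6  [A₀.idx - 33]
9. n6.idx = 22  [A₀.idx * -1 + 23]
10. n7.pre = "rk"  ["rk"]
11. n8.hot = "vm"  [terminal]
12. n7.fin = true  [true]
13. n7.lab = 16  [16]
14. n7.off = 24  [len(B.pre) + 22]
15. n9.wid = -5  [A.idx - 27]
16. n10.fin = "wz"  [terminal]
17. n11.env = "ru"  [terminal]
18. n12.hot = "wn"  [terminal]
19. n9.key = -7  [-7]
20. n6.pre = -3  [S.key + A.idx - 18]
21. n13.fin = "qp"  [terminal]
22. n1.pre = -2  [A₁.pre * 2 + 10]
23. n0.key = 16  [S.wid - 8]

-2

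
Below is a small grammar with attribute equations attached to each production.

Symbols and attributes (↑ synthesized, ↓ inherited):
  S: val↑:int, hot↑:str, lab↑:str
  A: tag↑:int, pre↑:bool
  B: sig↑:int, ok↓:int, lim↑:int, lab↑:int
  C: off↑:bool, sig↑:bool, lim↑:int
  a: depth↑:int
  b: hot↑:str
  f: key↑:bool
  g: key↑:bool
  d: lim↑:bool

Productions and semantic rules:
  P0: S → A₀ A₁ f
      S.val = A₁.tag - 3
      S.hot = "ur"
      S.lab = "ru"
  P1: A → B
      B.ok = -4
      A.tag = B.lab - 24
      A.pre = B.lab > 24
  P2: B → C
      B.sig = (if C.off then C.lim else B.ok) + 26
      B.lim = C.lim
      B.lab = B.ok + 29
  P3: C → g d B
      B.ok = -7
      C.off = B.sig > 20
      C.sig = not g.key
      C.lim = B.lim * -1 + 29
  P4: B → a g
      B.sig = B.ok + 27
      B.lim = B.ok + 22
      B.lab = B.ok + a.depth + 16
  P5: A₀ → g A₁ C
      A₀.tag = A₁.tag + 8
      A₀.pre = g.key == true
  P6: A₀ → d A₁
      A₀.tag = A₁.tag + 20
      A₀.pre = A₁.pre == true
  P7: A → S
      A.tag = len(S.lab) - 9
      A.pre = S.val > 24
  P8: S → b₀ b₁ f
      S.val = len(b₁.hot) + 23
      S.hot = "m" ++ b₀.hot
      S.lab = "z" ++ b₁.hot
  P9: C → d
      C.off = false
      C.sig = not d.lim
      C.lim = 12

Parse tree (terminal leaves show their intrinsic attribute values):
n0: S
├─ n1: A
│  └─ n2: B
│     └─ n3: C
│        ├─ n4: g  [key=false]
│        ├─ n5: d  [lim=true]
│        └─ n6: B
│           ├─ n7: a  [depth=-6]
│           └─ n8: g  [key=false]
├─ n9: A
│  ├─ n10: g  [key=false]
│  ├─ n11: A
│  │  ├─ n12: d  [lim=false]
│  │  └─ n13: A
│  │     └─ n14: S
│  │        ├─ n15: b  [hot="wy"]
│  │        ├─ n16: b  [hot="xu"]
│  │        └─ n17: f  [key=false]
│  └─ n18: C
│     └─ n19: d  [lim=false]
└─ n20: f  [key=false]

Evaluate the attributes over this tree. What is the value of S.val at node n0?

19

1. n2.ok = -4  [-4]
2. n4.key = false  [terminal]
3. n5.lim = true  [terminal]
4. n6.ok = -7  [-7]
5. n7.depth = -6  [terminal]
6. n8.key = false  [terminal]
7. n6.sig = 20  [B.ok + 27]
8. n6.lim = 15  [B.ok + 22]
9. n6.lab = 3  [B.ok + a.depth + 16]
10. n3.off = false  [B.sig > 20]
11. n3.sig = true  [not g.key]
12. n3.lim = 14  [B.lim * -1 + 29]
13. n2.sig = 22  [(if C.off then C.lim else B.ok) + 26]
14. n2.lim = 14  [C.lim]
15. n2.lab = 25  [B.ok + 29]
16. n1.tag = 1  [B.lab - 24]
17. n1.pre = true  [B.lab > 24]
18. n10.key = false  [terminal]
19. n12.lim = false  [terminal]
20. n15.hot = "wy"  [terminal]
21. n16.hot = "xu"  [terminal]
22. n17.key = false  [terminal]
23. n14.val = 25  [len(b₁.hot) + 23]
24. n14.hot = "mwy"  ["m" ++ b₀.hot]
25. n14.lab = "zxu"  ["z" ++ b₁.hot]
26. n13.tag = -6  [len(S.lab) - 9]
27. n13.pre = true  [S.val > 24]
28. n11.tag = 14  [A₁.tag + 20]
29. n11.pre = true  [A₁.pre == true]
30. n19.lim = false  [terminal]
31. n18.off = false  [false]
32. n18.sig = true  [not d.lim]
33. n18.lim = 12  [12]
34. n9.tag = 22  [A₁.tag + 8]
35. n9.pre = false  [g.key == true]
36. n20.key = false  [terminal]
37. n0.val = 19  [A₁.tag - 3]
38. n0.hot = "ur"  ["ur"]
39. n0.lab = "ru"  ["ru"]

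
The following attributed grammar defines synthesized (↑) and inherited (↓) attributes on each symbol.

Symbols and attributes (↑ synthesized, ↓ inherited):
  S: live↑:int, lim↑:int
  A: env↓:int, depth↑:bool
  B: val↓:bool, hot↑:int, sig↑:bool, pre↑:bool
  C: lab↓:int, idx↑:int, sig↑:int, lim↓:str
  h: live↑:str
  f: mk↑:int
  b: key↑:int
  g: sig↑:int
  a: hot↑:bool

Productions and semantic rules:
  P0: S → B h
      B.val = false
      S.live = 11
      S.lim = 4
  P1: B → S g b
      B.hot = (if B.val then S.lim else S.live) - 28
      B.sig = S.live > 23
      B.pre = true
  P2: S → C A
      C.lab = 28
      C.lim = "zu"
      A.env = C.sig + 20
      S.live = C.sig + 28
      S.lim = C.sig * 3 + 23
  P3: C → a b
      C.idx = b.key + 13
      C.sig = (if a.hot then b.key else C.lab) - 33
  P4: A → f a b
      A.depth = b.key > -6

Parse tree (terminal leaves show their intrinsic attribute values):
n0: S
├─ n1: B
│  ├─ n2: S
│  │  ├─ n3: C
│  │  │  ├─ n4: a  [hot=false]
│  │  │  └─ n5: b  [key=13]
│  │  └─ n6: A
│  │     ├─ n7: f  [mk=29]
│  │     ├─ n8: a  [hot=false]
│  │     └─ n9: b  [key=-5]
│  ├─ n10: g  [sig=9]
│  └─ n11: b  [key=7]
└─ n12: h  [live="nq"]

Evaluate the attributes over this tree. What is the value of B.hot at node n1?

1. n1.val = false  [false]
2. n3.lab = 28  [28]
3. n3.lim = "zu"  ["zu"]
4. n4.hot = false  [terminal]
5. n5.key = 13  [terminal]
6. n3.idx = 26  [b.key + 13]
7. n3.sig = -5  [(if a.hot then b.key else C.lab) - 33]
8. n6.env = 15  [C.sig + 20]
9. n7.mk = 29  [terminal]
10. n8.hot = false  [terminal]
11. n9.key = -5  [terminal]
12. n6.depth = true  [b.key > -6]
13. n2.live = 23  [C.sig + 28]
14. n2.lim = 8  [C.sig * 3 + 23]
15. n10.sig = 9  [terminal]
16. n11.key = 7  [terminal]
17. n1.hot = -5  [(if B.val then S.lim else S.live) - 28]
18. n1.sig = false  [S.live > 23]
19. n1.pre = true  [true]
20. n12.live = "nq"  [terminal]
21. n0.live = 11  [11]
22. n0.lim = 4  [4]

-5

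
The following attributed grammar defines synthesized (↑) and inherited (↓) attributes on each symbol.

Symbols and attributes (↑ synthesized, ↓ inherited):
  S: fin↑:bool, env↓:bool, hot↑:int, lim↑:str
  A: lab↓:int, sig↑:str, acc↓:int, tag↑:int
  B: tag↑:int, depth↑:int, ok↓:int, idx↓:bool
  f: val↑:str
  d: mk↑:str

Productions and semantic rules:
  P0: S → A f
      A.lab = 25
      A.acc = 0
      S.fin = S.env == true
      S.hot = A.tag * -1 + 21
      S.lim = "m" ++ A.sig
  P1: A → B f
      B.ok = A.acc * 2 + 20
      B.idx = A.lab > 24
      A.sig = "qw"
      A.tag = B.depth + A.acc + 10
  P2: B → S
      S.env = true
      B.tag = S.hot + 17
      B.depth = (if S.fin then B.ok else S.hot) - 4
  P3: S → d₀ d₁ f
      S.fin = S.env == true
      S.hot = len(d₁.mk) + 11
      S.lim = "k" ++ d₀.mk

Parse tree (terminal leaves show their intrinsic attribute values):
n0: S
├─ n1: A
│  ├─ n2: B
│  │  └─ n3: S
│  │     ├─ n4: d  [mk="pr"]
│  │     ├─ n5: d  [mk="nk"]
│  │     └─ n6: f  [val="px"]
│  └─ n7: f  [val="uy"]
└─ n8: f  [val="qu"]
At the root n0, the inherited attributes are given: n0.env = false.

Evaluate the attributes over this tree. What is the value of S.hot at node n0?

-5

1. n0.env = false  [given at root]
2. n1.lab = 25  [25]
3. n1.acc = 0  [0]
4. n2.ok = 20  [A.acc * 2 + 20]
5. n2.idx = true  [A.lab > 24]
6. n3.env = true  [true]
7. n4.mk = "pr"  [terminal]
8. n5.mk = "nk"  [terminal]
9. n6.val = "px"  [terminal]
10. n3.fin = true  [S.env == true]
11. n3.hot = 13  [len(d₁.mk) + 11]
12. n3.lim = "kpr"  ["k" ++ d₀.mk]
13. n2.tag = 30  [S.hot + 17]
14. n2.depth = 16  [(if S.fin then B.ok else S.hot) - 4]
15. n7.val = "uy"  [terminal]
16. n1.sig = "qw"  ["qw"]
17. n1.tag = 26  [B.depth + A.acc + 10]
18. n8.val = "qu"  [terminal]
19. n0.fin = false  [S.env == true]
20. n0.hot = -5  [A.tag * -1 + 21]
21. n0.lim = "mqw"  ["m" ++ A.sig]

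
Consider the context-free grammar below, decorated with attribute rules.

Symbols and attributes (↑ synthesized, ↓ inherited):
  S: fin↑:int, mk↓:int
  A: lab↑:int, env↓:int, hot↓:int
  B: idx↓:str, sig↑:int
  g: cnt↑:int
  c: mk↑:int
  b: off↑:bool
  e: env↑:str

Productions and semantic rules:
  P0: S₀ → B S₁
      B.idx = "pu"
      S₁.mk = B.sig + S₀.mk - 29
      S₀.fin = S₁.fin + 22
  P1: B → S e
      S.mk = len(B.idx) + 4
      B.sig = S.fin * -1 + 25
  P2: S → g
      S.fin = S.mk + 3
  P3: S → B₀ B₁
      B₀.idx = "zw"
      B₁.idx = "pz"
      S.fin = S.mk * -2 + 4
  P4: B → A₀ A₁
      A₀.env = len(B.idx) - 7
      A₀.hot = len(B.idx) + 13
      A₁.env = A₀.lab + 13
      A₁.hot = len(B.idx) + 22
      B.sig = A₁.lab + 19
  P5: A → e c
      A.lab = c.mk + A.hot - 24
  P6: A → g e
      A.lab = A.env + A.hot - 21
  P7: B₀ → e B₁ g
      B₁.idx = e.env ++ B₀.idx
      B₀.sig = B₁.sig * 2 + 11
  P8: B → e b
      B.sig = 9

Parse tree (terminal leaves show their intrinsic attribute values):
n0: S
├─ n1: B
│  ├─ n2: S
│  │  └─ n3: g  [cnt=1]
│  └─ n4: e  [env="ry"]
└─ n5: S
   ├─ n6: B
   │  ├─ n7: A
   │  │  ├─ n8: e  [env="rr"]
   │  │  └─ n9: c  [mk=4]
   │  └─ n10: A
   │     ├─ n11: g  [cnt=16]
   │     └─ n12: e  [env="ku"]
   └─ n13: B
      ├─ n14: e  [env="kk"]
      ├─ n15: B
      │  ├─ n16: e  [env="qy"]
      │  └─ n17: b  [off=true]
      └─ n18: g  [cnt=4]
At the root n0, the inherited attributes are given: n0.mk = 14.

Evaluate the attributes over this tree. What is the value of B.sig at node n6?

30

1. n0.mk = 14  [given at root]
2. n1.idx = "pu"  ["pu"]
3. n2.mk = 6  [len(B.idx) + 4]
4. n3.cnt = 1  [terminal]
5. n2.fin = 9  [S.mk + 3]
6. n4.env = "ry"  [terminal]
7. n1.sig = 16  [S.fin * -1 + 25]
8. n5.mk = 1  [B.sig + S₀.mk - 29]
9. n6.idx = "zw"  ["zw"]
10. n7.env = -5  [len(B.idx) - 7]
11. n7.hot = 15  [len(B.idx) + 13]
12. n8.env = "rr"  [terminal]
13. n9.mk = 4  [terminal]
14. n7.lab = -5  [c.mk + A.hot - 24]
15. n10.env = 8  [A₀.lab + 13]
16. n10.hot = 24  [len(B.idx) + 22]
17. n11.cnt = 16  [terminal]
18. n12.env = "ku"  [terminal]
19. n10.lab = 11  [A.env + A.hot - 21]
20. n6.sig = 30  [A₁.lab + 19]
21. n13.idx = "pz"  ["pz"]
22. n14.env = "kk"  [terminal]
23. n15.idx = "kkpz"  [e.env ++ B₀.idx]
24. n16.env = "qy"  [terminal]
25. n17.off = true  [terminal]
26. n15.sig = 9  [9]
27. n18.cnt = 4  [terminal]
28. n13.sig = 29  [B₁.sig * 2 + 11]
29. n5.fin = 2  [S.mk * -2 + 4]
30. n0.fin = 24  [S₁.fin + 22]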